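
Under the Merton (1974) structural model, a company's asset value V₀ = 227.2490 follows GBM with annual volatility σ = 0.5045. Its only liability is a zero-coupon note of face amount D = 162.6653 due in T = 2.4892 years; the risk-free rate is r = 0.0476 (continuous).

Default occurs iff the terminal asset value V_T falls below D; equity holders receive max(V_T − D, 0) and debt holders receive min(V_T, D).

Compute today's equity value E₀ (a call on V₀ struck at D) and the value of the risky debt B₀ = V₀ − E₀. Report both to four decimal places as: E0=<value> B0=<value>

E0=107.2939 B0=119.9551

d₁ = [ln(V₀/D) + (r + σ²/2)T] / (σ√T)
   = [ln(227.2490/162.6653) + (0.0476 + 0.5·0.5045²)·2.4892] / (0.5045·√2.4892)
   = [0.334352 + 0.435262] / 0.795960 = 0.966900
d₂ = d₁ − σ√T = 0.966900 − 0.795960 = 0.170940
N(d₁) = 0.833203,  N(d₂) = 0.567865,  e^(−rT) = 0.888264
E₀ = V₀·N(d₁) − D·e^(−rT)·N(d₂)
   = 227.2490·0.833203 − 162.6653·0.888264·0.567865 = 107.293905
B₀ = V₀ − E₀ = 227.2490 − 107.293905 = 119.955095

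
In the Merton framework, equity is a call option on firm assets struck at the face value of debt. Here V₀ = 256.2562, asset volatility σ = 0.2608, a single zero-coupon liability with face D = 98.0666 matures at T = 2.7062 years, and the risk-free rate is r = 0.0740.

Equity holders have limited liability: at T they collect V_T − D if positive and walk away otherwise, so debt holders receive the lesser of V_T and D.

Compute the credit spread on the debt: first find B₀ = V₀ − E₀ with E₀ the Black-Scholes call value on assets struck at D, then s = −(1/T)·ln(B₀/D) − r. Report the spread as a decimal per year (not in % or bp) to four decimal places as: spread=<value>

spread=0.0003

d₁ = [ln(V₀/D) + (r + σ²/2)T] / (σ√T)
   = [ln(256.2562/98.0666) + (0.0740 + 0.5·0.2608²)·2.7062] / (0.2608·√2.7062)
   = [0.960531 + 0.292292] / 0.429030 = 2.920130
d₂ = d₁ − σ√T = 2.920130 − 0.429030 = 2.491100
N(d₁) = 0.998251,  N(d₂) = 0.993633,  e^(−rT) = 0.818519
E₀ = V₀·N(d₁) − D·e^(−rT)·N(d₂)
   = 256.2562·0.998251 − 98.0666·0.818519·0.993633 = 176.049642
B₀ = V₀ − E₀ = 256.2562 − 176.049642 = 80.206558
spread = −(1/T)·ln(B₀/D) − r = −(1/2.7062)·ln(80.206558/98.0666) − 0.0740 = 0.00028924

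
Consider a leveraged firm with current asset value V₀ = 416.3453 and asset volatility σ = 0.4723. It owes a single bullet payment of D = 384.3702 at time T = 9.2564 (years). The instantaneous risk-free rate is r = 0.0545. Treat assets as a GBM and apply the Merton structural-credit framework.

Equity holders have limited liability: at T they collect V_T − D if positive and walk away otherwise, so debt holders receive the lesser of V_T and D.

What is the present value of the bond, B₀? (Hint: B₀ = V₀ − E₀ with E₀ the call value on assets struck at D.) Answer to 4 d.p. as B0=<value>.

d₁ = [ln(V₀/D) + (r + σ²/2)T] / (σ√T)
   = [ln(416.3453/384.3702) + (0.0545 + 0.5·0.4723²)·9.2564] / (0.4723·√9.2564)
   = [0.079909 + 1.536874] / 1.436941 = 1.125156
d₂ = d₁ − σ√T = 1.125156 − 1.436941 = -0.311785
N(d₁) = 0.869738,  N(d₂) = 0.377602,  e^(−rT) = 0.603823
E₀ = V₀·N(d₁) − D·e^(−rT)·N(d₂)
   = 416.3453·0.869738 − 384.3702·0.603823·0.377602 = 274.473306
B₀ = V₀ − E₀ = 416.3453 − 274.473306 = 141.871994

B0=141.8720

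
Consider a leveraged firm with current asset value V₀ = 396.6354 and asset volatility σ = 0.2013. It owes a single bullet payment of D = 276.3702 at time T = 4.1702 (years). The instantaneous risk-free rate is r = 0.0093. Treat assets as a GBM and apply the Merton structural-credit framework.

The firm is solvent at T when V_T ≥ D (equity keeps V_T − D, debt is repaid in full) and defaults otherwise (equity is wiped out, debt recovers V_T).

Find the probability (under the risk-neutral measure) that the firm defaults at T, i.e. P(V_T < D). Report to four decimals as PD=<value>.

d₁ = [ln(V₀/D) + (r + σ²/2)T] / (σ√T)
   = [ln(396.6354/276.3702) + (0.0093 + 0.5·0.2013²)·4.1702] / (0.2013·√4.1702)
   = [0.361276 + 0.123275] / 0.411076 = 1.178738
d₂ = d₁ − σ√T = 1.178738 − 0.411076 = 0.767661
risk-neutral PD = N(−d₂) = N(-0.767661) = 0.221344

PD=0.2213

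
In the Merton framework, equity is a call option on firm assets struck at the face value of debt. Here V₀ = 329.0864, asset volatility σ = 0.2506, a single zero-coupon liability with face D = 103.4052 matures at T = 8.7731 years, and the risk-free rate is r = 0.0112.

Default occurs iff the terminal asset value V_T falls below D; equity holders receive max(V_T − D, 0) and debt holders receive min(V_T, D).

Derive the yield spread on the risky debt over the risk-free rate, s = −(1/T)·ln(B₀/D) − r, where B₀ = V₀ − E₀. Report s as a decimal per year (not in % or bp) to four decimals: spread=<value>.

d₁ = [ln(V₀/D) + (r + σ²/2)T] / (σ√T)
   = [ln(329.0864/103.4052) + (0.0112 + 0.5·0.2506²)·8.7731] / (0.2506·√8.7731)
   = [1.157665 + 0.373736] / 0.742263 = 2.063152
d₂ = d₁ − σ√T = 2.063152 − 0.742263 = 1.320889
N(d₁) = 0.980451,  N(d₂) = 0.906731,  e^(−rT) = 0.906414
E₀ = V₀·N(d₁) − D·e^(−rT)·N(d₂)
   = 329.0864·0.980451 − 103.4052·0.906414·0.906731 = 237.667025
B₀ = V₀ − E₀ = 329.0864 − 237.667025 = 91.419375
spread = −(1/T)·ln(B₀/D) − r = −(1/8.7731)·ln(91.419375/103.4052) − 0.0112 = 0.00284268

spread=0.0028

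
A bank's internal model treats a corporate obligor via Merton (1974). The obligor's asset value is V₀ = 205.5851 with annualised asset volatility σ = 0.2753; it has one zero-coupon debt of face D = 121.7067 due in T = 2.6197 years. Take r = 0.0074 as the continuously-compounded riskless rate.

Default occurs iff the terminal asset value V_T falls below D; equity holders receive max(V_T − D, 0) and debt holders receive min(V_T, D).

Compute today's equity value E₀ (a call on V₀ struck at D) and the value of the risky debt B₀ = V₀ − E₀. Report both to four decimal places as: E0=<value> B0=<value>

E0=89.9104 B0=115.6747

d₁ = [ln(V₀/D) + (r + σ²/2)T] / (σ√T)
   = [ln(205.5851/121.7067) + (0.0074 + 0.5·0.2753²)·2.6197] / (0.2753·√2.6197)
   = [0.524246 + 0.118659] / 0.445586 = 1.442830
d₂ = d₁ − σ√T = 1.442830 − 0.445586 = 0.997243
N(d₁) = 0.925466,  N(d₂) = 0.840677,  e^(−rT) = 0.980801
E₀ = V₀·N(d₁) − D·e^(−rT)·N(d₂)
   = 205.5851·0.925466 − 121.7067·0.980801·0.840677 = 89.910352
B₀ = V₀ − E₀ = 205.5851 − 89.910352 = 115.674748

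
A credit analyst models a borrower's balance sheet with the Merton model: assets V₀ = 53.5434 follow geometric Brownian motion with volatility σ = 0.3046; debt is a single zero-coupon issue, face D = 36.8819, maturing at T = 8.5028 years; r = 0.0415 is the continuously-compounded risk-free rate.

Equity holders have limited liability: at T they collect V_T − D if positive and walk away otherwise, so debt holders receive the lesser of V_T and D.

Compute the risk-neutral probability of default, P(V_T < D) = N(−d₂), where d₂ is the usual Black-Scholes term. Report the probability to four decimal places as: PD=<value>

PD=0.3546

d₁ = [ln(V₀/D) + (r + σ²/2)T] / (σ√T)
   = [ln(53.5434/36.8819) + (0.0415 + 0.5·0.3046²)·8.5028] / (0.3046·√8.5028)
   = [0.372772 + 0.747316] / 0.888200 = 1.261076
d₂ = d₁ − σ√T = 1.261076 − 0.888200 = 0.372875
risk-neutral PD = N(−d₂) = N(-0.372875) = 0.354621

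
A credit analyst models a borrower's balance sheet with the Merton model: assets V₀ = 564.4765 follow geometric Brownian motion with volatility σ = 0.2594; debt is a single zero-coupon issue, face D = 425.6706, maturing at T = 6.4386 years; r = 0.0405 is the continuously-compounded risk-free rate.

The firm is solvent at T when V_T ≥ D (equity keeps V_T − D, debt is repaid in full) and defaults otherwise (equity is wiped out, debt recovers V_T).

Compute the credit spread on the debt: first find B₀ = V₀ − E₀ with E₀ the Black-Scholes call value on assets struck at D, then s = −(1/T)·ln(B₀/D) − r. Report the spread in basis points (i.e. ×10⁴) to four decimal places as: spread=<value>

spread=157.0403

d₁ = [ln(V₀/D) + (r + σ²/2)T] / (σ√T)
   = [ln(564.4765/425.6706) + (0.0405 + 0.5·0.2594²)·6.4386] / (0.2594·√6.4386)
   = [0.282233 + 0.477385] / 0.658212 = 1.154063
d₂ = d₁ − σ√T = 1.154063 − 0.658212 = 0.495851
N(d₁) = 0.875763,  N(d₂) = 0.690000,  e^(−rT) = 0.770463
E₀ = V₀·N(d₁) − D·e^(−rT)·N(d₂)
   = 564.4765·0.875763 − 425.6706·0.770463·0.690000 = 268.052586
B₀ = V₀ − E₀ = 564.4765 − 268.052586 = 296.423914
spread = −(1/T)·ln(B₀/D) − r = −(1/6.4386)·ln(296.423914/425.6706) − 0.0405 = 0.01570403
in basis points: 0.01570403 × 10⁴ = 157.0403 bp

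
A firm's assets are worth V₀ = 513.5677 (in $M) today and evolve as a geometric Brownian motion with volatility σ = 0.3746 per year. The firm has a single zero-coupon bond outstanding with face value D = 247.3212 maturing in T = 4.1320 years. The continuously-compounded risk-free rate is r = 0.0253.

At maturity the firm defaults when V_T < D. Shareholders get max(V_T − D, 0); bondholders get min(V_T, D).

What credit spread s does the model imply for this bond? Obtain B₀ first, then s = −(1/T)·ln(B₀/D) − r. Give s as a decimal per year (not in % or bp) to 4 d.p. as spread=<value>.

d₁ = [ln(V₀/D) + (r + σ²/2)T] / (σ√T)
   = [ln(513.5677/247.3212) + (0.0253 + 0.5·0.3746²)·4.1320] / (0.3746·√4.1320)
   = [0.730694 + 0.394451] / 0.761461 = 1.477613
d₂ = d₁ − σ√T = 1.477613 − 0.761461 = 0.716152
N(d₁) = 0.930244,  N(d₂) = 0.763051,  e^(−rT) = 0.900739
E₀ = V₀·N(d₁) − D·e^(−rT)·N(d₂)
   = 513.5677·0.930244 − 247.3212·0.900739·0.763051 = 307.757096
B₀ = V₀ − E₀ = 513.5677 − 307.757096 = 205.810604
spread = −(1/T)·ln(B₀/D) − r = −(1/4.1320)·ln(205.810604/247.3212) − 0.0253 = 0.01916553

spread=0.0192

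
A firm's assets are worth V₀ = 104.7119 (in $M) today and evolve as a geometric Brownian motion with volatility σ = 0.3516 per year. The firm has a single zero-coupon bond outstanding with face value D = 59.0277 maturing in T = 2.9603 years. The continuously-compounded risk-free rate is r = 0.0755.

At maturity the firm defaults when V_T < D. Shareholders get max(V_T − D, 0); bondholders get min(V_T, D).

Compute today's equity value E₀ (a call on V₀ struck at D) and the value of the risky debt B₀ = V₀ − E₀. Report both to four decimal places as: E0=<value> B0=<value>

E0=59.3159 B0=45.3960

d₁ = [ln(V₀/D) + (r + σ²/2)T] / (σ√T)
   = [ln(104.7119/59.0277) + (0.0755 + 0.5·0.3516²)·2.9603] / (0.3516·√2.9603)
   = [0.573206 + 0.406483] / 0.604946 = 1.619464
d₂ = d₁ − σ√T = 1.619464 − 0.604946 = 1.014518
N(d₁) = 0.947326,  N(d₂) = 0.844832,  e^(−rT) = 0.799713
E₀ = V₀·N(d₁) − D·e^(−rT)·N(d₂)
   = 104.7119·0.947326 − 59.0277·0.799713·0.844832 = 59.315859
B₀ = V₀ − E₀ = 104.7119 − 59.315859 = 45.396041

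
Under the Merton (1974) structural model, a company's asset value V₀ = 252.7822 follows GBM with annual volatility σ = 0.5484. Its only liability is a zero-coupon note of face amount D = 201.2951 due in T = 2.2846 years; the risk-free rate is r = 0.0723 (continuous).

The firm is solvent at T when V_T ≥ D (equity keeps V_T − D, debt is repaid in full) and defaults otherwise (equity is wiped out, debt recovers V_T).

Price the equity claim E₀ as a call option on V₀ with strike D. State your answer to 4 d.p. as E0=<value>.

d₁ = [ln(V₀/D) + (r + σ²/2)T] / (σ√T)
   = [ln(252.7822/201.2951) + (0.0723 + 0.5·0.5484²)·2.2846] / (0.5484·√2.2846)
   = [0.227756 + 0.508715] / 0.828901 = 0.888491
d₂ = d₁ − σ√T = 0.888491 − 0.828901 = 0.059591
N(d₁) = 0.812862,  N(d₂) = 0.523759,  e^(−rT) = 0.847744
E₀ = V₀·N(d₁) − D·e^(−rT)·N(d₂)
   = 252.7822·0.812862 − 201.2951·0.847744·0.523759 = 116.099204

E0=116.0992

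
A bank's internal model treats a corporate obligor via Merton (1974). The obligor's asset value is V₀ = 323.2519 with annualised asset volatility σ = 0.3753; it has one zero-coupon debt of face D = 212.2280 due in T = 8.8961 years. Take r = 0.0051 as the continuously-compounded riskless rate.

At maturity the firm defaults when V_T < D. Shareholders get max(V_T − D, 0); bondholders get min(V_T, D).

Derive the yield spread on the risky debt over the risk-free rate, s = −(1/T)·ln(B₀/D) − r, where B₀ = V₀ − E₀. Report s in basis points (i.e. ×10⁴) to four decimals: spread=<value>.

spread=392.5654

d₁ = [ln(V₀/D) + (r + σ²/2)T] / (σ√T)
   = [ln(323.2519/212.2280) + (0.0051 + 0.5·0.3753²)·8.8961] / (0.3753·√8.8961)
   = [0.420771 + 0.671878] / 1.119382 = 0.976118
d₂ = d₁ − σ√T = 0.976118 − 1.119382 = -0.143264
N(d₁) = 0.835497,  N(d₂) = 0.443041,  e^(−rT) = 0.955644
E₀ = V₀·N(d₁) − D·e^(−rT)·N(d₂)
   = 323.2519·0.835497 − 212.2280·0.955644·0.443041 = 180.220966
B₀ = V₀ − E₀ = 323.2519 − 180.220966 = 143.030934
spread = −(1/T)·ln(B₀/D) − r = −(1/8.8961)·ln(143.030934/212.2280) − 0.0051 = 0.03925654
in basis points: 0.03925654 × 10⁴ = 392.5654 bp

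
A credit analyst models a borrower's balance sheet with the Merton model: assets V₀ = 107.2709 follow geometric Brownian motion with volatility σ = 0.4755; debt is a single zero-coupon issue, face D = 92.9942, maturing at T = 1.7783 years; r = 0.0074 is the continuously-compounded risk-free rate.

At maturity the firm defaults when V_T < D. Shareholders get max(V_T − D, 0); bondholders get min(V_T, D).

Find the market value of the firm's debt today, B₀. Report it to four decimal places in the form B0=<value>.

d₁ = [ln(V₀/D) + (r + σ²/2)T] / (σ√T)
   = [ln(107.2709/92.9942) + (0.0074 + 0.5·0.4755²)·1.7783] / (0.4755·√1.7783)
   = [0.142820 + 0.214196] / 0.634093 = 0.563035
d₂ = d₁ − σ√T = 0.563035 − 0.634093 = -0.071058
N(d₁) = 0.713295,  N(d₂) = 0.471676,  e^(−rT) = 0.986927
E₀ = V₀·N(d₁) − D·e^(−rT)·N(d₂)
   = 107.2709·0.713295 − 92.9942·0.986927·0.471676 = 33.226063
B₀ = V₀ − E₀ = 107.2709 − 33.226063 = 74.044837

B0=74.0448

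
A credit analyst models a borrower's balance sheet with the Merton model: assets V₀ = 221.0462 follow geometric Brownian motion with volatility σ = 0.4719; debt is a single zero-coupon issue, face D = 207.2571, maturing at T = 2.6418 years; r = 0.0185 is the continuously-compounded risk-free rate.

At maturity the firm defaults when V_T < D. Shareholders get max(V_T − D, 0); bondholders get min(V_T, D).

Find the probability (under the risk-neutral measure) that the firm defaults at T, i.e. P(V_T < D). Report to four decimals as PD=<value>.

PD=0.5932

d₁ = [ln(V₀/D) + (r + σ²/2)T] / (σ√T)
   = [ln(221.0462/207.2571) + (0.0185 + 0.5·0.4719²)·2.6418] / (0.4719·√2.6418)
   = [0.064412 + 0.343024] / 0.767008 = 0.531201
d₂ = d₁ − σ√T = 0.531201 − 0.767008 = -0.235807
risk-neutral PD = N(−d₂) = N(0.235807) = 0.593209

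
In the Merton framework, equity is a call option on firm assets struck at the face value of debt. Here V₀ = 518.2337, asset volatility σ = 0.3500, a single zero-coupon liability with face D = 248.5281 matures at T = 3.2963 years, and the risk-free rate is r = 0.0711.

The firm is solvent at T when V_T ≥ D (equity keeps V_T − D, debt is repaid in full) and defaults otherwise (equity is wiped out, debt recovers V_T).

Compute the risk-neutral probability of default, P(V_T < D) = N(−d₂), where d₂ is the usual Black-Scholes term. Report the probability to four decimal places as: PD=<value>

d₁ = [ln(V₀/D) + (r + σ²/2)T] / (σ√T)
   = [ln(518.2337/248.5281) + (0.0711 + 0.5·0.3500²)·3.2963] / (0.3500·√3.2963)
   = [0.734870 + 0.436265] / 0.635450 = 1.843002
d₂ = d₁ − σ√T = 1.843002 − 0.635450 = 1.207552
risk-neutral PD = N(−d₂) = N(-1.207552) = 0.113610

PD=0.1136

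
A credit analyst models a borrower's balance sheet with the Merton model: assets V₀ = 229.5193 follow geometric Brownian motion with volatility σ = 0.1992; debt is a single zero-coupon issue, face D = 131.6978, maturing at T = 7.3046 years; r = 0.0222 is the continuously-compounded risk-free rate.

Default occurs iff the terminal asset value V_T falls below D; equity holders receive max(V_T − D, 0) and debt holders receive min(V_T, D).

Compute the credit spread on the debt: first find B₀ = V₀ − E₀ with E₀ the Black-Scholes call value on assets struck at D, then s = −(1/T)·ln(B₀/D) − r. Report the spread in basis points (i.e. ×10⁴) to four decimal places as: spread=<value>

spread=44.3658

d₁ = [ln(V₀/D) + (r + σ²/2)T] / (σ√T)
   = [ln(229.5193/131.6978) + (0.0222 + 0.5·0.1992²)·7.3046] / (0.1992·√7.3046)
   = [0.555477 + 0.307088] / 0.538378 = 1.602154
d₂ = d₁ − σ√T = 1.602154 − 0.538378 = 1.063776
N(d₁) = 0.945439,  N(d₂) = 0.856285,  e^(−rT) = 0.850303
E₀ = V₀·N(d₁) − D·e^(−rT)·N(d₂)
   = 229.5193·0.945439 − 131.6978·0.850303·0.856285 = 121.107135
B₀ = V₀ − E₀ = 229.5193 − 121.107135 = 108.412165
spread = −(1/T)·ln(B₀/D) − r = −(1/7.3046)·ln(108.412165/131.6978) − 0.0222 = 0.00443658
in basis points: 0.00443658 × 10⁴ = 44.3658 bp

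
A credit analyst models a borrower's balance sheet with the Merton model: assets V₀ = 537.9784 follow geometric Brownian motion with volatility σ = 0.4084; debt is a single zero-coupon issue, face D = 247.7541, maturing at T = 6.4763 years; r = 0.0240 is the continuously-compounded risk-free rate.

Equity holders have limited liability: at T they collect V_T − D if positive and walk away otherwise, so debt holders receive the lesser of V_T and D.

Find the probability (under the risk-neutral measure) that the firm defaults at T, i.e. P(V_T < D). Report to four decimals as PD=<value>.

PD=0.3535

d₁ = [ln(V₀/D) + (r + σ²/2)T] / (σ√T)
   = [ln(537.9784/247.7541) + (0.0240 + 0.5·0.4084²)·6.4763] / (0.4084·√6.4763)
   = [0.775382 + 0.695524] / 1.039320 = 1.415258
d₂ = d₁ − σ√T = 1.415258 − 1.039320 = 0.375938
risk-neutral PD = N(−d₂) = N(-0.375938) = 0.353481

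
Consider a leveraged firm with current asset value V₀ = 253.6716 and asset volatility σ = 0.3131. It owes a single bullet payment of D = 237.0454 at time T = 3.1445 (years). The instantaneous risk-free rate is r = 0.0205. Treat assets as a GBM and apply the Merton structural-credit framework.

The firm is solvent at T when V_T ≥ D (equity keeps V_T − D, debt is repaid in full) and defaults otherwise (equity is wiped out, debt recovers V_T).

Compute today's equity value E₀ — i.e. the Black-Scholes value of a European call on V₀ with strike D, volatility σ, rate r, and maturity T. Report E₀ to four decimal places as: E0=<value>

d₁ = [ln(V₀/D) + (r + σ²/2)T] / (σ√T)
   = [ln(253.6716/237.0454) + (0.0205 + 0.5·0.3131²)·3.1445] / (0.3131·√3.1445)
   = [0.067789 + 0.218592] / 0.555212 = 0.515805
d₂ = d₁ − σ√T = 0.515805 − 0.555212 = -0.039407
N(d₁) = 0.697005,  N(d₂) = 0.484283,  e^(−rT) = 0.937572
E₀ = V₀·N(d₁) − D·e^(−rT)·N(d₂)
   = 253.6716·0.697005 − 237.0454·0.937572·0.484283 = 69.179860

E0=69.1799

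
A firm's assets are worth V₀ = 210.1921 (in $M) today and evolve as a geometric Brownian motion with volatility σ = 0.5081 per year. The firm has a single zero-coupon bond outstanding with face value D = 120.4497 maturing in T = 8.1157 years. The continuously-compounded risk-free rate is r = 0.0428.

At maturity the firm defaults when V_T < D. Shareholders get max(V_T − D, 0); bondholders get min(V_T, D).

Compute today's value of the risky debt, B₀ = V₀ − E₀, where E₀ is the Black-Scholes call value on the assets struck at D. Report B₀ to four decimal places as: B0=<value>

B0=57.8515

d₁ = [ln(V₀/D) + (r + σ²/2)T] / (σ√T)
   = [ln(210.1921/120.4497) + (0.0428 + 0.5·0.5081²)·8.1157] / (0.5081·√8.1157)
   = [0.556790 + 1.394949] / 1.447479 = 1.348371
d₂ = d₁ − σ√T = 1.348371 − 1.447479 = -0.099107
N(d₁) = 0.911231,  N(d₂) = 0.460527,  e^(−rT) = 0.706557
E₀ = V₀·N(d₁) − D·e^(−rT)·N(d₂)
   = 210.1921·0.911231 − 120.4497·0.706557·0.460527 = 152.340562
B₀ = V₀ − E₀ = 210.1921 − 152.340562 = 57.851538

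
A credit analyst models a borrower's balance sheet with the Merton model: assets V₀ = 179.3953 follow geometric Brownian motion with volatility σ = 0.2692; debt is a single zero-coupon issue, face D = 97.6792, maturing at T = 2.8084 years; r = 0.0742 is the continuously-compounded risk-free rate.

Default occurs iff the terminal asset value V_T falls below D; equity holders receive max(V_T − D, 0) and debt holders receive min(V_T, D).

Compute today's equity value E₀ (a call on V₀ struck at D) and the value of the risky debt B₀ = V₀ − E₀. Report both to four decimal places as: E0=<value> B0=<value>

E0=100.8257 B0=78.5696

d₁ = [ln(V₀/D) + (r + σ²/2)T] / (σ√T)
   = [ln(179.3953/97.6792) + (0.0742 + 0.5·0.2692²)·2.8084] / (0.2692·√2.8084)
   = [0.607903 + 0.310144] / 0.451133 = 2.034981
d₂ = d₁ − σ√T = 2.034981 − 0.451133 = 1.583848
N(d₁) = 0.979074,  N(d₂) = 0.943386,  e^(−rT) = 0.811896
E₀ = V₀·N(d₁) − D·e^(−rT)·N(d₂)
   = 179.3953·0.979074 − 97.6792·0.811896·0.943386 = 100.825676
B₀ = V₀ − E₀ = 179.3953 − 100.825676 = 78.569624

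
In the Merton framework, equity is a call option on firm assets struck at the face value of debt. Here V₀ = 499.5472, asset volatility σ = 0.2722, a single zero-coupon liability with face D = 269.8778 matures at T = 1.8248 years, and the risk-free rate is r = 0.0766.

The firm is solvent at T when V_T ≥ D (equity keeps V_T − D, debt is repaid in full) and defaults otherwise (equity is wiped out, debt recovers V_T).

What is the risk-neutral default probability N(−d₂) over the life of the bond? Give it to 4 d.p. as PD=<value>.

PD=0.0307

d₁ = [ln(V₀/D) + (r + σ²/2)T] / (σ√T)
   = [ln(499.5472/269.8778) + (0.0766 + 0.5·0.2722²)·1.8248] / (0.2722·√1.8248)
   = [0.615733 + 0.207382] / 0.367702 = 2.238539
d₂ = d₁ − σ√T = 2.238539 − 0.367702 = 1.870837
risk-neutral PD = N(−d₂) = N(-1.870837) = 0.030684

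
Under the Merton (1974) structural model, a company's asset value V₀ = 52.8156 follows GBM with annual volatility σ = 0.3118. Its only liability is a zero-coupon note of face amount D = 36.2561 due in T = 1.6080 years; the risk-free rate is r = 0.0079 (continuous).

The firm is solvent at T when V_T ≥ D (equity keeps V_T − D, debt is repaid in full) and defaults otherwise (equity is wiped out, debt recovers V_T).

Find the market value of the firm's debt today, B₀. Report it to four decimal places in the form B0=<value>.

B0=34.3389

d₁ = [ln(V₀/D) + (r + σ²/2)T] / (σ√T)
   = [ln(52.8156/36.2561) + (0.0079 + 0.5·0.3118²)·1.6080] / (0.3118·√1.6080)
   = [0.376199 + 0.090867] / 0.395384 = 1.181298
d₂ = d₁ − σ√T = 1.181298 − 0.395384 = 0.785914
N(d₁) = 0.881258,  N(d₂) = 0.784041,  e^(−rT) = 0.987377
E₀ = V₀·N(d₁) − D·e^(−rT)·N(d₂)
   = 52.8156·0.881258 − 36.2561·0.987377·0.784041 = 18.476710
B₀ = V₀ − E₀ = 52.8156 − 18.476710 = 34.338890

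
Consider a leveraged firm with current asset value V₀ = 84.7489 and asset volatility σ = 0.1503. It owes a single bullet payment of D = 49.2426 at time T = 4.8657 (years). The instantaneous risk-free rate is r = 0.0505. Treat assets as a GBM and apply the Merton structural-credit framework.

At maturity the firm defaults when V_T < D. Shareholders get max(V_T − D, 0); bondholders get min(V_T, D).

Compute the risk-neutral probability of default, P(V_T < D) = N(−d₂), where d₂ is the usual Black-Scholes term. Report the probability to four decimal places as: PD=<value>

PD=0.0134

d₁ = [ln(V₀/D) + (r + σ²/2)T] / (σ√T)
   = [ln(84.7489/49.2426) + (0.0505 + 0.5·0.1503²)·4.8657] / (0.1503·√4.8657)
   = [0.542934 + 0.300676] / 0.331537 = 2.544544
d₂ = d₁ − σ√T = 2.544544 − 0.331537 = 2.213007
risk-neutral PD = N(−d₂) = N(-2.213007) = 0.013449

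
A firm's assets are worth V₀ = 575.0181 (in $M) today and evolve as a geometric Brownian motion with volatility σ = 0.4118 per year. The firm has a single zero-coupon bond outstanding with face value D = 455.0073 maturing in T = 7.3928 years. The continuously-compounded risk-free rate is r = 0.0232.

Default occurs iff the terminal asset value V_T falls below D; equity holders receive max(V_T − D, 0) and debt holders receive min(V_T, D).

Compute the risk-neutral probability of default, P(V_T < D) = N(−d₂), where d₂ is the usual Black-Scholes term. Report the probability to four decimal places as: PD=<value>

d₁ = [ln(V₀/D) + (r + σ²/2)T] / (σ√T)
   = [ln(575.0181/455.0073) + (0.0232 + 0.5·0.4118²)·7.3928] / (0.4118·√7.3928)
   = [0.234088 + 0.798346] / 1.119672 = 0.922086
d₂ = d₁ − σ√T = 0.922086 − 1.119672 = -0.197586
risk-neutral PD = N(−d₂) = N(0.197586) = 0.578316

PD=0.5783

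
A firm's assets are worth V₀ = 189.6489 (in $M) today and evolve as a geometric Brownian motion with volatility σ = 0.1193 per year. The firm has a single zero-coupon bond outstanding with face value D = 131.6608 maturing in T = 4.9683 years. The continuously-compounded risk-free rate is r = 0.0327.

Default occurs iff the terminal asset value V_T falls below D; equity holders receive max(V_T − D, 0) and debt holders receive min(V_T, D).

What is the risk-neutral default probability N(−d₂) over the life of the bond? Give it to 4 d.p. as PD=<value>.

PD=0.0321

d₁ = [ln(V₀/D) + (r + σ²/2)T] / (σ√T)
   = [ln(189.6489/131.6608) + (0.0327 + 0.5·0.1193²)·4.9683] / (0.1193·√4.9683)
   = [0.364946 + 0.197819] / 0.265916 = 2.116325
d₂ = d₁ − σ√T = 2.116325 − 0.265916 = 1.850409
risk-neutral PD = N(−d₂) = N(-1.850409) = 0.032127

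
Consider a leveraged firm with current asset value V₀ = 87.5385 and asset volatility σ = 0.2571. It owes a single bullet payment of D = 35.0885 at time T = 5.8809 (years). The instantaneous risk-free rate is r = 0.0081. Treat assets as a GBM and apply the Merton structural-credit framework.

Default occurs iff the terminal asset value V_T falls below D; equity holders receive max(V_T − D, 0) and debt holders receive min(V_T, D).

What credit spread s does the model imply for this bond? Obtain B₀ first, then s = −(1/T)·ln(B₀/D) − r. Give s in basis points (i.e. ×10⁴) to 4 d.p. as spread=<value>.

d₁ = [ln(V₀/D) + (r + σ²/2)T] / (σ√T)
   = [ln(87.5385/35.0885) + (0.0081 + 0.5·0.2571²)·5.8809] / (0.2571·√5.8809)
   = [0.914205 + 0.242000] / 0.623482 = 1.854433
d₂ = d₁ − σ√T = 1.854433 − 0.623482 = 1.230951
N(d₁) = 0.968161,  N(d₂) = 0.890829,  e^(−rT) = 0.953481
E₀ = V₀·N(d₁) − D·e^(−rT)·N(d₂)
   = 87.5385·0.968161 − 35.0885·0.953481·0.890829 = 54.947598
B₀ = V₀ − E₀ = 87.5385 − 54.947598 = 32.590902
spread = −(1/T)·ln(B₀/D) − r = −(1/5.8809)·ln(32.590902/35.0885) − 0.0081 = 0.00445595
in basis points: 0.00445595 × 10⁴ = 44.5595 bp

spread=44.5595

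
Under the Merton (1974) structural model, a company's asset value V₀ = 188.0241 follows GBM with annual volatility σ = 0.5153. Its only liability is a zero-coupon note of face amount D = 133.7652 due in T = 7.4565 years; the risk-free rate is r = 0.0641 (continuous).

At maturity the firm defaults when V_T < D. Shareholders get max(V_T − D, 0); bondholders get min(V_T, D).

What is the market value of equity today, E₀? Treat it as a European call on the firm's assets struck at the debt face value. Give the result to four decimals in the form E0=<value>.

E0=131.8953

d₁ = [ln(V₀/D) + (r + σ²/2)T] / (σ√T)
   = [ln(188.0241/133.7652) + (0.0641 + 0.5·0.5153²)·7.4565] / (0.5153·√7.4565)
   = [0.340484 + 1.467939] / 1.407109 = 1.285205
d₂ = d₁ − σ√T = 1.285205 − 1.407109 = -0.121904
N(d₁) = 0.900640,  N(d₂) = 0.451488,  e^(−rT) = 0.620046
E₀ = V₀·N(d₁) − D·e^(−rT)·N(d₂)
   = 188.0241·0.900640 − 133.7652·0.620046·0.451488 = 131.895320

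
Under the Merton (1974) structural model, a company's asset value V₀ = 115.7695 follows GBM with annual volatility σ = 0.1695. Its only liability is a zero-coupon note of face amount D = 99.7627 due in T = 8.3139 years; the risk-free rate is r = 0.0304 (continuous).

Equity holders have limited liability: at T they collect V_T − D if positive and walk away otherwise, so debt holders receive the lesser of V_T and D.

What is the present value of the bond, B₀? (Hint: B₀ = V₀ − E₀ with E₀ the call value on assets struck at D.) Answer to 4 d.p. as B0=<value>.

B0=72.2213

d₁ = [ln(V₀/D) + (r + σ²/2)T] / (σ√T)
   = [ln(115.7695/99.7627) + (0.0304 + 0.5·0.1695²)·8.3139] / (0.1695·√8.3139)
   = [0.148807 + 0.372173] / 0.488733 = 1.065979
d₂ = d₁ − σ√T = 1.065979 − 0.488733 = 0.577245
N(d₁) = 0.856783,  N(d₂) = 0.718113,  e^(−rT) = 0.776668
E₀ = V₀·N(d₁) − D·e^(−rT)·N(d₂)
   = 115.7695·0.856783 − 99.7627·0.776668·0.718113 = 43.548201
B₀ = V₀ − E₀ = 115.7695 − 43.548201 = 72.221299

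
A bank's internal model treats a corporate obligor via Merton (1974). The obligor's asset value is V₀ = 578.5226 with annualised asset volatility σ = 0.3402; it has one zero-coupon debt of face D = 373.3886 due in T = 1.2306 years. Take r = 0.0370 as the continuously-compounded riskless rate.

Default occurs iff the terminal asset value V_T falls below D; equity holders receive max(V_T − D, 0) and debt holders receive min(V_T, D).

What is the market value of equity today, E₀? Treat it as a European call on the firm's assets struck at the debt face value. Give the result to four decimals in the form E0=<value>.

d₁ = [ln(V₀/D) + (r + σ²/2)T] / (σ√T)
   = [ln(578.5226/373.3886) + (0.0370 + 0.5·0.3402²)·1.2306] / (0.3402·√1.2306)
   = [0.437858 + 0.116745] / 0.377392 = 1.469566
d₂ = d₁ − σ√T = 1.469566 − 0.377392 = 1.092174
N(d₁) = 0.929160,  N(d₂) = 0.862622,  e^(−rT) = 0.955489
E₀ = V₀·N(d₁) − D·e^(−rT)·N(d₂)
   = 578.5226·0.929160 − 373.3886·0.955489·0.862622 = 229.783892

E0=229.7839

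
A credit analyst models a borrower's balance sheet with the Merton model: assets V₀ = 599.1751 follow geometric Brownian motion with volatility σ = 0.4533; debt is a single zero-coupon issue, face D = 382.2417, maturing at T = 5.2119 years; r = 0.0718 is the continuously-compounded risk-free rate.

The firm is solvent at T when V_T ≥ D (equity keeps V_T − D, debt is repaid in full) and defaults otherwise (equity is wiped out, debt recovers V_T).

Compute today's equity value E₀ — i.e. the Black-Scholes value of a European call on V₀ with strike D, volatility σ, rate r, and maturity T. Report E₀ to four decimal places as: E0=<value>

E0=382.2383

d₁ = [ln(V₀/D) + (r + σ²/2)T] / (σ√T)
   = [ln(599.1751/382.2417) + (0.0718 + 0.5·0.4533²)·5.2119] / (0.4533·√5.2119)
   = [0.449501 + 0.909687] / 1.034865 = 1.313396
d₂ = d₁ − σ√T = 1.313396 − 1.034865 = 0.278531
N(d₁) = 0.905475,  N(d₂) = 0.609698,  e^(−rT) = 0.687829
E₀ = V₀·N(d₁) − D·e^(−rT)·N(d₂)
   = 599.1751·0.905475 − 382.2417·0.687829·0.609698 = 382.238305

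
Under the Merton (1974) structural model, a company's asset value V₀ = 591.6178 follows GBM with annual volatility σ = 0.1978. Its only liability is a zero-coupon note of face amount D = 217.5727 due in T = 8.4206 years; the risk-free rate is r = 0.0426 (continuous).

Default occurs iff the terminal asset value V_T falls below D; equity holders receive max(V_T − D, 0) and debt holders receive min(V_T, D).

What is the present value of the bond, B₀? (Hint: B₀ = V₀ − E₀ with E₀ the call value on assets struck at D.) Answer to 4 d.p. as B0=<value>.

d₁ = [ln(V₀/D) + (r + σ²/2)T] / (σ√T)
   = [ln(591.6178/217.5727) + (0.0426 + 0.5·0.1978²)·8.4206] / (0.1978·√8.4206)
   = [1.000328 + 0.523445] / 0.573981 = 2.654742
d₂ = d₁ − σ√T = 2.654742 − 0.573981 = 2.080761
N(d₁) = 0.996032,  N(d₂) = 0.981272,  e^(−rT) = 0.698572
E₀ = V₀·N(d₁) − D·e^(−rT)·N(d₂)
   = 591.6178·0.996032 − 217.5727·0.698572·0.981272 = 440.126334
B₀ = V₀ − E₀ = 591.6178 − 440.126334 = 151.491466

B0=151.4915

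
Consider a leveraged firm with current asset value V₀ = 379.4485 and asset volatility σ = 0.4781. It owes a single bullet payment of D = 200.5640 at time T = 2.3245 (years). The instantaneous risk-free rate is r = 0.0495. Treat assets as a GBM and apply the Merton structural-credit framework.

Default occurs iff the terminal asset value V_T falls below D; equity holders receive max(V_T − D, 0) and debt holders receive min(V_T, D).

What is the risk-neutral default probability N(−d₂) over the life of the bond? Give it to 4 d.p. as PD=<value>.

PD=0.2520

d₁ = [ln(V₀/D) + (r + σ²/2)T] / (σ√T)
   = [ln(379.4485/200.5640) + (0.0495 + 0.5·0.4781²)·2.3245] / (0.4781·√2.3245)
   = [0.637585 + 0.380729] / 0.728926 = 1.397007
d₂ = d₁ − σ√T = 1.397007 − 0.728926 = 0.668081
risk-neutral PD = N(−d₂) = N(-0.668081) = 0.252041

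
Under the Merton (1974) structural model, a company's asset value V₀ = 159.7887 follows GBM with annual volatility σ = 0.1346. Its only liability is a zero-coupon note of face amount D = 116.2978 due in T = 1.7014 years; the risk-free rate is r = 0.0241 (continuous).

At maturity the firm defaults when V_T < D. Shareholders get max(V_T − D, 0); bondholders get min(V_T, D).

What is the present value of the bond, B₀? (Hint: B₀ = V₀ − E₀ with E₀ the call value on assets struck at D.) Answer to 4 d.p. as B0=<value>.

d₁ = [ln(V₀/D) + (r + σ²/2)T] / (σ√T)
   = [ln(159.7887/116.2978) + (0.0241 + 0.5·0.1346²)·1.7014] / (0.1346·√1.7014)
   = [0.317698 + 0.056416] / 0.175569 = 2.130865
d₂ = d₁ − σ√T = 2.130865 − 0.175569 = 1.955296
N(d₁) = 0.983450,  N(d₂) = 0.974726,  e^(−rT) = 0.959826
E₀ = V₀·N(d₁) − D·e^(−rT)·N(d₂)
   = 159.7887·0.983450 − 116.2978·0.959826·0.974726 = 48.339812
B₀ = V₀ − E₀ = 159.7887 − 48.339812 = 111.448888

B0=111.4489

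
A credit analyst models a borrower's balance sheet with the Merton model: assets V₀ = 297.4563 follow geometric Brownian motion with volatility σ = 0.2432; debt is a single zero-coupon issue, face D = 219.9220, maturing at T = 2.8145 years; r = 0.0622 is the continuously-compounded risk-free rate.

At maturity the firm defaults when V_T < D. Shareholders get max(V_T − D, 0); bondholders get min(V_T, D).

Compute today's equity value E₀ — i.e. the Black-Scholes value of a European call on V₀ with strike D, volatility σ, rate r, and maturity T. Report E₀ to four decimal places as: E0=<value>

E0=118.4850

d₁ = [ln(V₀/D) + (r + σ²/2)T] / (σ√T)
   = [ln(297.4563/219.9220) + (0.0622 + 0.5·0.2432²)·2.8145] / (0.2432·√2.8145)
   = [0.301994 + 0.258295] / 0.408004 = 1.373247
d₂ = d₁ − σ√T = 1.373247 − 0.408004 = 0.965243
N(d₁) = 0.915162,  N(d₂) = 0.832788,  e^(−rT) = 0.839405
E₀ = V₀·N(d₁) − D·e^(−rT)·N(d₂)
   = 297.4563·0.915162 − 219.9220·0.839405·0.832788 = 118.484979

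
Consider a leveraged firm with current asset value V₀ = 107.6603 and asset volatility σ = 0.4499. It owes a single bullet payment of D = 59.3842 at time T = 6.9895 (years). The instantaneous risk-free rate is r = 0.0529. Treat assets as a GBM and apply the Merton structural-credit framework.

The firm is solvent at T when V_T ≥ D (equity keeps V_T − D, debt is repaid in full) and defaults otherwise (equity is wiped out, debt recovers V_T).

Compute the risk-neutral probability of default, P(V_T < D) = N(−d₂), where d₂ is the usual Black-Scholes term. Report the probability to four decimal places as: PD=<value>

d₁ = [ln(V₀/D) + (r + σ²/2)T] / (σ√T)
   = [ln(107.6603/59.3842) + (0.0529 + 0.5·0.4499²)·6.9895] / (0.4499·√6.9895)
   = [0.594953 + 1.077117] / 1.189430 = 1.405773
d₂ = d₁ − σ√T = 1.405773 − 1.189430 = 0.216343
risk-neutral PD = N(−d₂) = N(-0.216343) = 0.414360

PD=0.4144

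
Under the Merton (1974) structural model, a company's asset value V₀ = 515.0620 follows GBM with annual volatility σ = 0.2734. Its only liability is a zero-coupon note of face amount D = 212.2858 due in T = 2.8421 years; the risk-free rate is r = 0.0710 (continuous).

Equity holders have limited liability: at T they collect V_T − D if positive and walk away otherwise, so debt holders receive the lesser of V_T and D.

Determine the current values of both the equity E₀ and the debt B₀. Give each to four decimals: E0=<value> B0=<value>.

d₁ = [ln(V₀/D) + (r + σ²/2)T] / (σ√T)
   = [ln(515.0620/212.2858) + (0.0710 + 0.5·0.2734²)·2.8421] / (0.2734·√2.8421)
   = [0.886354 + 0.308009] / 0.460912 = 2.591303
d₂ = d₁ − σ√T = 2.591303 − 0.460912 = 2.130390
N(d₁) = 0.995219,  N(d₂) = 0.983430,  e^(−rT) = 0.817267
E₀ = V₀·N(d₁) − D·e^(−rT)·N(d₂)
   = 515.0620·0.995219 − 212.2858·0.817267·0.983430 = 341.980170
B₀ = V₀ − E₀ = 515.0620 − 341.980170 = 173.081830

E0=341.9802 B0=173.0818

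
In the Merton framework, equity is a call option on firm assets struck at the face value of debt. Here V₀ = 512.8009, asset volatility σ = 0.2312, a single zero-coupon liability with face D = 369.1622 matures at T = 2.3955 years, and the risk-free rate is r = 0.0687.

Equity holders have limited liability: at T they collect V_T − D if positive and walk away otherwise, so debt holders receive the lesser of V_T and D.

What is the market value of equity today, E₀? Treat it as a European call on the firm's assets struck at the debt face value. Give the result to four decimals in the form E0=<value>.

d₁ = [ln(V₀/D) + (r + σ²/2)T] / (σ√T)
   = [ln(512.8009/369.1622) + (0.0687 + 0.5·0.2312²)·2.3955] / (0.2312·√2.3955)
   = [0.328652 + 0.228595] / 0.357838 = 1.557260
d₂ = d₁ − σ√T = 1.557260 − 0.357838 = 1.199423
N(d₁) = 0.940296,  N(d₂) = 0.884818,  e^(−rT) = 0.848258
E₀ = V₀·N(d₁) − D·e^(−rT)·N(d₂)
   = 512.8009·0.940296 − 369.1622·0.848258·0.884818 = 205.108361

E0=205.1084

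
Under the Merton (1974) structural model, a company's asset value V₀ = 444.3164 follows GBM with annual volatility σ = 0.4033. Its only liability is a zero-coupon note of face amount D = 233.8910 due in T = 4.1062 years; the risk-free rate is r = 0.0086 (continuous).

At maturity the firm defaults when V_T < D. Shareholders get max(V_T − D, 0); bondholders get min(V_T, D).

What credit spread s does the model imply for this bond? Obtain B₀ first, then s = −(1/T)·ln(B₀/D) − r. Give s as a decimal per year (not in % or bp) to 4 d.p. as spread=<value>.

d₁ = [ln(V₀/D) + (r + σ²/2)T] / (σ√T)
   = [ln(444.3164/233.8910) + (0.0086 + 0.5·0.4033²)·4.1062] / (0.4033·√4.1062)
   = [0.641682 + 0.369252] / 0.817237 = 1.237013
d₂ = d₁ − σ√T = 1.237013 − 0.817237 = 0.419776
N(d₁) = 0.891959,  N(d₂) = 0.662675,  e^(−rT) = 0.965303
E₀ = V₀·N(d₁) − D·e^(−rT)·N(d₂)
   = 444.3164·0.891959 − 233.8910·0.965303·0.662675 = 246.696003
B₀ = V₀ − E₀ = 444.3164 − 246.696003 = 197.620397
spread = −(1/T)·ln(B₀/D) − r = −(1/4.1062)·ln(197.620397/233.8910) − 0.0086 = 0.03243726

spread=0.0324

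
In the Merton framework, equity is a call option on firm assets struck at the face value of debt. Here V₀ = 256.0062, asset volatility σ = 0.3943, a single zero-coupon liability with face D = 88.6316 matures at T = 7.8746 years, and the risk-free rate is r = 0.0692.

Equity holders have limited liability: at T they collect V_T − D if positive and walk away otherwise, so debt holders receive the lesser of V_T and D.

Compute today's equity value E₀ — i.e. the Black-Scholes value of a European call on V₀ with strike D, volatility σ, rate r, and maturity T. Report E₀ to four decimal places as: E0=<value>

E0=208.3347

d₁ = [ln(V₀/D) + (r + σ²/2)T] / (σ√T)
   = [ln(256.0062/88.6316) + (0.0692 + 0.5·0.3943²)·7.8746] / (0.3943·√7.8746)
   = [1.060713 + 1.157064] / 1.106474 = 2.004365
d₂ = d₁ − σ√T = 2.004365 − 1.106474 = 0.897892
N(d₁) = 0.977485,  N(d₂) = 0.815378,  e^(−rT) = 0.579887
E₀ = V₀·N(d₁) − D·e^(−rT)·N(d₂)
   = 256.0062·0.977485 − 88.6316·0.579887·0.815378 = 208.334670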